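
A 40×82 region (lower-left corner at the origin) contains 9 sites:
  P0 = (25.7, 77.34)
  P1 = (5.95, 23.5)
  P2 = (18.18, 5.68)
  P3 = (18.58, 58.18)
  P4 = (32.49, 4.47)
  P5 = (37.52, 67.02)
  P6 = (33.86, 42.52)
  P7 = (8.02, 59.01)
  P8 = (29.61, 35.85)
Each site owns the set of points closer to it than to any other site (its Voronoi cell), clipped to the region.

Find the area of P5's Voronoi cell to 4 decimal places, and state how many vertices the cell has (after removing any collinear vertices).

Area of P5's cell: 231.5125 (4 vertices)

1. box [0,40]×[0,82]: [(0, 0) (40, 0) (40, 82) (0, 82)]
2. ⊥bis P5·P0 via (31.61,72.18): [(0, 35.9755) (0, 0) (40, 0) (40, 81.7895)]  |A|=2355.3
3. ⊥bis P5·P1 via (21.735,45.26): [(13.391, 51.3129) (40, 32.0103) (40, 81.7895)]  |A|=662.2873
4. ⊥bis P5·P2 via (27.85,36.35): [(13.391, 51.3129) (38.7592, 32.9104) (40, 32.5192) (40, 81.7895)]  |A|=661.9716
5. ⊥bis P5·P3 via (28.05,62.6): [(26.3764, 66.1857) (40, 36.9967) (40, 81.7895)]  |A|=305.119
6. ⊥bis P5·P4 via (35.005,35.745): [(26.3764, 66.1857) (40, 36.9967) (40, 81.7895)]  |A|=305.119
7. ⊥bis P5·P6 via (35.69,54.77): [(26.3764, 66.1857) (31.4058, 55.41) (40, 54.1261) (40, 81.7895)]  |A|=231.5125
8. ⊥bis P5·P7 via (22.77,63.015): [(26.3764, 66.1857) (31.4058, 55.41) (40, 54.1261) (40, 81.7895)]  |A|=231.5125
9. ⊥bis P5·P8 via (33.565,51.435): [(26.3764, 66.1857) (31.4058, 55.41) (40, 54.1261) (40, 81.7895)]  |A|=231.5125
10. canonical 4-gon: [(26.3764, 66.1857) (31.4058, 55.41) (40, 54.1261) (40, 81.7895)]
11. shoelace: 231.5125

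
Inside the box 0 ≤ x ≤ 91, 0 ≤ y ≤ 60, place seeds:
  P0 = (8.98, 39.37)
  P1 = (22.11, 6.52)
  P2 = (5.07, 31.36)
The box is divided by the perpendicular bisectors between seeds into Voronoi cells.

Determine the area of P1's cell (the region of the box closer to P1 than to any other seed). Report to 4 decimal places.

1. box [0,91]×[0,60]: [(0, 0) (91, 0) (91, 60) (0, 60)]
2. ⊥bis P1·P0 via (15.545,22.945): [(0, 16.7317) (0, 0) (91, 0) (91, 53.104)]  |A|=3177.5272
3. ⊥bis P1·P2 via (13.59,18.94): [(24.8497, 26.6641) (0, 9.6174) (0, 0) (91, 0) (91, 53.104)]  |A|=3089.1326
4. canonical 5-gon: [(24.8497, 26.6641) (0, 9.6174) (0, 0) (91, 0) (91, 53.104)]
5. shoelace: 3089.1326

Area of P1's cell: 3089.1326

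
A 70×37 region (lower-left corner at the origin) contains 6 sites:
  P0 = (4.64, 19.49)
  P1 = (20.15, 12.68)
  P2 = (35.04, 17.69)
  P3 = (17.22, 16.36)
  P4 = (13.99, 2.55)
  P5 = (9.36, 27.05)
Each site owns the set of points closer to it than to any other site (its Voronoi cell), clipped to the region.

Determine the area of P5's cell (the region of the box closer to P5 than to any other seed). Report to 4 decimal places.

Area of P5's cell: 314.9477

1. box [0,70]×[0,37]: [(0, 0) (70, 0) (70, 37) (0, 37)]
2. ⊥bis P5·P0 via (7,23.27): [(0, 27.6404) (44.2714, 0) (70, 0) (70, 37) (0, 37)]  |A|=1978.1605
3. ⊥bis P5·P1 via (14.755,19.865): [(0, 27.6404) (13.7103, 19.0805) (37.5752, 37) (0, 37)]  |A|=400.8253
4. ⊥bis P5·P2 via (22.2,22.37): [(0, 27.6404) (13.7103, 19.0805) (23.7482, 26.6178) (27.5324, 37) (0, 37)]  |A|=348.692
5. ⊥bis P5·P3 via (13.29,21.705): [(0, 27.6404) (11.5527, 20.4276) (25.1309, 30.4112) (27.5324, 37) (0, 37)]  |A|=314.9477
6. ⊥bis P5·P4 via (11.675,14.8): [(0, 27.6404) (11.5527, 20.4276) (25.1309, 30.4112) (27.5324, 37) (0, 37)]  |A|=314.9477
7. canonical 5-gon: [(0, 27.6404) (11.5527, 20.4276) (25.1309, 30.4112) (27.5324, 37) (0, 37)]
8. shoelace: 314.9477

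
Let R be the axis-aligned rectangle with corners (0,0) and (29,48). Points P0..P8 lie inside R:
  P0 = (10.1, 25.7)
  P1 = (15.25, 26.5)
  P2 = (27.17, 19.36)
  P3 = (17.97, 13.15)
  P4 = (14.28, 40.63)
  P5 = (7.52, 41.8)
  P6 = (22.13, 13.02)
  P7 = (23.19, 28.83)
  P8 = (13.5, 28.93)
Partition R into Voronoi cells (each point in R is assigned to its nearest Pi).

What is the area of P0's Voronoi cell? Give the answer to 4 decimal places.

1. box [0,29]×[0,48]: [(0, 0) (29, 0) (29, 48) (0, 48)]
2. ⊥bis P0·P1 via (12.675,26.1): [(0, 0) (16.7294, 0) (9.2731, 48) (0, 48)]  |A|=624.0583
3. ⊥bis P0·P2 via (18.635,22.53): [(0, 0) (10.2671, 0) (14.8236, 12.2682) (9.2731, 48) (0, 48)]  |A|=584.4181
4. ⊥bis P0·P3 via (14.035,19.425): [(0, 10.6238) (13.7406, 19.2404) (9.2731, 48) (0, 48)]  |A|=390.1303
5. ⊥bis P0·P4 via (12.19,33.165): [(0, 36.5779) (0, 10.6238) (13.7406, 19.2404) (11.5497, 33.3443)]  |A|=256.2177
6. ⊥bis P0·P5 via (8.81,33.75): [(9.6307, 33.8815) (0, 32.3382) (0, 10.6238) (13.7406, 19.2404) (11.5497, 33.3443)]  |A|=235.8021
7. ⊥bis P0·P6 via (16.115,19.36): [(9.6307, 33.8815) (0, 32.3382) (0, 10.6238) (13.7406, 19.2404) (11.5497, 33.3443)]  |A|=235.8021
8. ⊥bis P0·P7 via (16.645,27.265): [(9.6307, 33.8815) (0, 32.3382) (0, 10.6238) (13.7406, 19.2404) (11.5497, 33.3443)]  |A|=235.8021
9. ⊥bis P0·P8 via (11.8,27.315): [(6.0994, 33.3156) (0, 32.3382) (0, 10.6238) (13.7406, 19.2404) (12.6204, 26.4514)]  |A|=215.5112
10. canonical 5-gon: [(6.0994, 33.3156) (0, 32.3382) (0, 10.6238) (13.7406, 19.2404) (12.6204, 26.4514)]
11. shoelace: 215.5112

Area of P0's cell: 215.5112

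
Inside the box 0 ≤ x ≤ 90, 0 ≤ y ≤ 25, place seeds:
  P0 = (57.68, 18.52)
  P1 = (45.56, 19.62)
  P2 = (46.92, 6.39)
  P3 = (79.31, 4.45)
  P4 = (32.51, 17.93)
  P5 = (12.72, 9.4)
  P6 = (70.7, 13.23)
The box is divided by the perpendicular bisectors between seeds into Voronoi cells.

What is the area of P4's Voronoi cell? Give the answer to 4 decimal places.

1. box [0,90]×[0,25]: [(0, 0) (90, 0) (90, 25) (0, 25)]
2. ⊥bis P4·P0 via (45.095,18.225): [(0, 0) (45.5222, 0) (44.9362, 25) (0, 25)]  |A|=1130.7299
3. ⊥bis P4·P1 via (39.035,18.775): [(0, 0) (41.4664, 0) (38.2289, 25) (0, 25)]  |A|=996.1906
4. ⊥bis P4·P2 via (39.715,12.16): [(0, 0) (29.9769, 0) (39.8671, 12.3499) (38.2289, 25) (0, 25)]  |A|=925.2435
5. ⊥bis P4·P3 via (55.91,11.19): [(0, 0) (29.9769, 0) (39.8671, 12.3499) (38.2289, 25) (0, 25)]  |A|=925.2435
6. ⊥bis P4·P5 via (22.615,13.665): [(28.505, 0) (29.9769, 0) (39.8671, 12.3499) (38.2289, 25) (17.7293, 25)]  |A|=347.3148
7. ⊥bis P4·P6 via (51.605,15.58): [(28.505, 0) (29.9769, 0) (39.8671, 12.3499) (38.2289, 25) (17.7293, 25)]  |A|=347.3148
8. canonical 5-gon: [(28.505, 0) (29.9769, 0) (39.8671, 12.3499) (38.2289, 25) (17.7293, 25)]
9. shoelace: 347.3148

Area of P4's cell: 347.3148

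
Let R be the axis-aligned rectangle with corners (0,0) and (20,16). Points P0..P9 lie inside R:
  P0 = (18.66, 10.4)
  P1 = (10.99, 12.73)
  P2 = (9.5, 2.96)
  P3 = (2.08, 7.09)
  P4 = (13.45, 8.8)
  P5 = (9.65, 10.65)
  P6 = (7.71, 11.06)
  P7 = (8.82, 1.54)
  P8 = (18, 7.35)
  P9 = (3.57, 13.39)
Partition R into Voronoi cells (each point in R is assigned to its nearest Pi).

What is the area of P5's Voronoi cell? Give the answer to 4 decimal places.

Area of P5's cell: 13.9519

1. box [0,20]×[0,16]: [(0, 0) (20, 0) (20, 16) (0, 16)]
2. ⊥bis P5·P0 via (14.155,10.525): [(0, 0) (13.863, 0) (14.3069, 16) (0, 16)]  |A|=225.359
3. ⊥bis P5·P1 via (10.32,11.69): [(0, 0) (13.863, 0) (14.1194, 9.2423) (3.6299, 16) (0, 16)]  |A|=189.2828
4. ⊥bis P5·P2 via (9.575,6.805): [(0, 6.9918) (14.0494, 6.7177) (14.1194, 9.2423) (3.6299, 16) (0, 16)]  |A|=93.6041
5. ⊥bis P5·P3 via (5.865,8.87): [(6.8108, 6.8589) (14.0494, 6.7177) (14.1194, 9.2423) (3.6299, 16) (2.5119, 16)]  |A|=51.4468
6. ⊥bis P5·P4 via (11.55,9.725): [(6.8108, 6.8589) (10.1232, 6.7943) (11.9846, 10.6176) (3.6299, 16) (2.5119, 16)]  |A|=41.1271
7. ⊥bis P5·P6 via (8.68,10.855): [(7.8313, 6.839) (10.1232, 6.7943) (11.9846, 10.6176) (9.0319, 12.5199)]  |A|=13.9519
8. ⊥bis P5·P7 via (9.235,6.095): [(7.8313, 6.839) (10.1232, 6.7943) (11.9846, 10.6176) (9.0319, 12.5199)]  |A|=13.9519
9. ⊥bis P5·P8 via (13.825,9): [(7.8313, 6.839) (10.1232, 6.7943) (11.9846, 10.6176) (9.0319, 12.5199)]  |A|=13.9519
10. ⊥bis P5·P9 via (6.61,12.02): [(7.8313, 6.839) (10.1232, 6.7943) (11.9846, 10.6176) (9.0319, 12.5199)]  |A|=13.9519
11. canonical 4-gon: [(7.8313, 6.839) (10.1232, 6.7943) (11.9846, 10.6176) (9.0319, 12.5199)]
12. shoelace: 13.9519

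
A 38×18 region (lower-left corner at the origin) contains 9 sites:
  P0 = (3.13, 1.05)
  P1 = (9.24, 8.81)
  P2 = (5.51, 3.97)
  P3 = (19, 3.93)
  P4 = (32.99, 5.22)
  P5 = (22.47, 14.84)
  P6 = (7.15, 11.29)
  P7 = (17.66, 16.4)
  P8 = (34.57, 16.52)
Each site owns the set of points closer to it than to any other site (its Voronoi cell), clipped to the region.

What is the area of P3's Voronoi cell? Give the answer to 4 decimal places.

Area of P3's cell: 116.2661

1. box [0,38]×[0,18]: [(0, 0) (38, 0) (38, 18) (0, 18)]
2. ⊥bis P3·P0 via (11.065,2.49): [(11.5169, 0) (38, 0) (38, 18) (8.2503, 18)]  |A|=506.0952
3. ⊥bis P3·P1 via (14.12,6.37): [(11.3619, 0.8538) (11.5169, 0) (38, 0) (38, 18) (19.935, 18)]  |A|=405.9216
4. ⊥bis P3·P2 via (12.255,3.95): [(12.2511, 2.6322) (12.2433, 0) (38, 0) (38, 18) (19.935, 18)]  |A|=404.4482
5. ⊥bis P3·P4 via (25.995,4.575): [(12.2511, 2.6322) (12.2433, 0) (26.4169, 0) (24.7571, 18) (19.935, 18)]  |A|=181.0137
6. ⊥bis P3·P5 via (20.735,9.385): [(16.3283, 10.7866) (12.2511, 2.6322) (12.2433, 0) (26.4169, 0) (25.697, 7.8068)]  |A|=117.2737
7. ⊥bis P3·P6 via (13.075,7.61): [(16.3283, 10.7866) (12.2511, 2.6322) (12.2433, 0) (26.4169, 0) (25.697, 7.8068)]  |A|=117.2737
8. ⊥bis P3·P7 via (18.33,10.165): [(18.2946, 10.1612) (15.8862, 9.9024) (12.2511, 2.6322) (12.2433, 0) (26.4169, 0) (25.697, 7.8068)]  |A|=116.2661
9. ⊥bis P3·P8 via (26.785,10.225): [(18.2946, 10.1612) (15.8862, 9.9024) (12.2511, 2.6322) (12.2433, 0) (26.4169, 0) (25.697, 7.8068)]  |A|=116.2661
10. canonical 6-gon: [(18.2946, 10.1612) (15.8862, 9.9024) (12.2511, 2.6322) (12.2433, 0) (26.4169, 0) (25.697, 7.8068)]
11. shoelace: 116.2661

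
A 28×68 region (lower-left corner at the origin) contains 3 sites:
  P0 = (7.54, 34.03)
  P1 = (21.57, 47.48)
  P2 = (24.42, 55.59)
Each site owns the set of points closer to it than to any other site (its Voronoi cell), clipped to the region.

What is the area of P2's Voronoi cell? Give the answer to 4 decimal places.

Area of P2's cell: 372.5119

1. box [0,28]×[0,68]: [(0, 0) (28, 0) (28, 68) (0, 68)]
2. ⊥bis P2·P0 via (15.98,44.81): [(0, 57.3212) (28, 35.3992) (28, 68) (0, 68)]  |A|=605.9143
3. ⊥bis P2·P1 via (22.995,51.535): [(0, 59.6159) (28, 49.7762) (28, 68) (0, 68)]  |A|=372.5119
4. canonical 4-gon: [(0, 59.6159) (28, 49.7762) (28, 68) (0, 68)]
5. shoelace: 372.5119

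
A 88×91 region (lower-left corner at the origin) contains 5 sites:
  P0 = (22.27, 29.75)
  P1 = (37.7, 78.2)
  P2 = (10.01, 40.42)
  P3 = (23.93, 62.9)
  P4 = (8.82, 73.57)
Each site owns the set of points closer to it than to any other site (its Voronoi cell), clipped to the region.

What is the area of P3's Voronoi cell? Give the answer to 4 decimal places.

Area of P3's cell: 788.9474

1. box [0,88]×[0,91]: [(0, 0) (88, 0) (88, 91) (0, 91)]
2. ⊥bis P3·P0 via (23.1,46.325): [(0, 47.4817) (88, 43.0751) (88, 91) (0, 91)]  |A|=4023.4987
3. ⊥bis P3·P1 via (30.815,70.55): [(0, 47.4817) (59.7721, 44.4886) (8.0928, 91) (0, 91)]  |A|=1488.7914
4. ⊥bis P3·P2 via (16.97,51.66): [(0, 62.1681) (25.8044, 46.1896) (59.7721, 44.4886) (8.0928, 91) (0, 91)]  |A|=1299.3048
5. ⊥bis P3·P4 via (16.375,68.235): [(8.4124, 56.959) (25.8044, 46.1896) (59.7721, 44.4886) (22.9856, 77.5964)]  |A|=788.9474
6. canonical 4-gon: [(8.4124, 56.959) (25.8044, 46.1896) (59.7721, 44.4886) (22.9856, 77.5964)]
7. shoelace: 788.9474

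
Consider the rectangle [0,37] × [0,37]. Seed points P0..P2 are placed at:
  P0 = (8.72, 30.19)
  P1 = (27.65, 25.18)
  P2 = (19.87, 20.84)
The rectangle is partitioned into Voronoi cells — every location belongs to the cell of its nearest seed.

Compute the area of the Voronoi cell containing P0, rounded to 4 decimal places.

1. box [0,37]×[0,37]: [(0, 0) (37, 0) (37, 37) (0, 37)]
2. ⊥bis P0·P1 via (18.185,27.685): [(0, 0) (10.8579, 0) (20.6503, 37) (0, 37)]  |A|=582.9019
3. ⊥bis P0·P2 via (14.295,25.515): [(0, 8.468) (19.1397, 31.2924) (20.6503, 37) (0, 37)]  |A|=331.979
4. canonical 4-gon: [(0, 8.468) (19.1397, 31.2924) (20.6503, 37) (0, 37)]
5. shoelace: 331.979

Area of P0's cell: 331.9790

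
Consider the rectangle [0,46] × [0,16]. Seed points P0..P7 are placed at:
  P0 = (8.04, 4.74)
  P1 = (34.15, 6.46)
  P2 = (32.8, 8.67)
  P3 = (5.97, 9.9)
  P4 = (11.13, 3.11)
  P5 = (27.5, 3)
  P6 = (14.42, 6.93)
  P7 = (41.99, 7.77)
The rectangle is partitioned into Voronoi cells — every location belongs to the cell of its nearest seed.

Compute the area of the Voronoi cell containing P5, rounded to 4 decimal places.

Area of P5's cell: 95.7346

1. box [0,46]×[0,16]: [(0, 0) (46, 0) (46, 16) (0, 16)]
2. ⊥bis P5·P0 via (17.77,3.87): [(17.424, 0) (46, 0) (46, 16) (18.8546, 16)]  |A|=445.7715
3. ⊥bis P5·P1 via (30.825,4.73): [(17.424, 0) (33.286, 0) (24.9612, 16) (18.8546, 16)]  |A|=175.7494
4. ⊥bis P5·P2 via (30.15,5.835): [(17.424, 0) (33.286, 0) (30.3448, 5.6529) (19.2754, 16) (18.8546, 16)]  |A|=146.3334
5. ⊥bis P5·P3 via (16.735,6.45): [(18.4905, 11.9275) (17.424, 0) (33.286, 0) (30.3448, 5.6529) (19.6757, 15.6258)]  |A|=144.5146
6. ⊥bis P5·P4 via (19.315,3.055): [(19.3936, 14.7455) (19.2945, 0) (33.286, 0) (30.3448, 5.6529) (19.6757, 15.6258)]  |A|=126.8406
7. ⊥bis P5·P6 via (20.96,4.965): [(19.4682, 0) (33.286, 0) (30.3448, 5.6529) (23.1792, 12.3509)]  |A|=95.7346
8. ⊥bis P5·P7 via (34.745,5.385): [(19.4682, 0) (33.286, 0) (30.3448, 5.6529) (23.1792, 12.3509)]  |A|=95.7346
9. canonical 4-gon: [(19.4682, 0) (33.286, 0) (30.3448, 5.6529) (23.1792, 12.3509)]
10. shoelace: 95.7346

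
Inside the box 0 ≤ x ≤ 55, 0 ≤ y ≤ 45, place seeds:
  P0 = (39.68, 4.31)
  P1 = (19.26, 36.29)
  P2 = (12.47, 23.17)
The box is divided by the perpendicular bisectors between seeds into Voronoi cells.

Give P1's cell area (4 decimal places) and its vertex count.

Area of P1's cell: 852.8062 (5 vertices)

1. box [0,55]×[0,45]: [(0, 0) (55, 0) (55, 45) (0, 45)]
2. ⊥bis P1·P0 via (29.47,20.3): [(0, 1.4827) (55, 36.6015) (55, 45) (0, 45)]  |A|=1427.6841
3. ⊥bis P1·P2 via (15.865,29.73): [(0, 37.9406) (31.5365, 21.6195) (55, 36.6015) (55, 45) (0, 45)]  |A|=852.8062
4. canonical 5-gon: [(0, 37.9406) (31.5365, 21.6195) (55, 36.6015) (55, 45) (0, 45)]
5. shoelace: 852.8062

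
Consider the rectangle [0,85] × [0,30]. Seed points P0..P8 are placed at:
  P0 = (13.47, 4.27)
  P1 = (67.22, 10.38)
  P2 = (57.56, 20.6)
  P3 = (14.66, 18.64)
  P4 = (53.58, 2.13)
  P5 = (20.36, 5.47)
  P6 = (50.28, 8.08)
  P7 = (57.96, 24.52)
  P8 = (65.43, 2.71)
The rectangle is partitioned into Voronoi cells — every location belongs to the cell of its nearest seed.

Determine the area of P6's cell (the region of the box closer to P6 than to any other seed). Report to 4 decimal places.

1. box [0,85]×[0,30]: [(0, 0) (85, 0) (85, 30) (0, 30)]
2. ⊥bis P6·P0 via (31.875,6.175): [(32.5141, 0) (85, 0) (85, 30) (29.409, 30)]  |A|=1621.1528
3. ⊥bis P6·P1 via (58.75,9.23): [(32.5141, 0) (60.0032, 0) (55.93, 30) (29.409, 30)]  |A|=810.1505
4. ⊥bis P6·P2 via (53.92,14.34): [(29.564, 28.5023) (32.5141, 0) (60.0032, 0) (58.4107, 11.7288)]  |A|=547.5627
5. ⊥bis P6·P3 via (32.47,13.36): [(35.8718, 24.8345) (31.4777, 10.013) (32.5141, 0) (60.0032, 0) (58.4107, 11.7288)]  |A|=492.7597
6. ⊥bis P6·P4 via (51.93,5.105): [(35.8718, 24.8345) (31.4777, 10.013) (32.5141, 0) (42.7255, 0) (58.7932, 8.9115) (58.4107, 11.7288)]  |A|=415.7747
7. ⊥bis P6·P5 via (35.32,6.775): [(35.8718, 24.8345) (34.2282, 19.2907) (35.911, 0) (42.7255, 0) (58.7932, 8.9115) (58.4107, 11.7288)]  |A|=364.4329
8. ⊥bis P6·P7 via (54.12,16.3): [(35.9573, 24.7848) (35.8692, 24.8259) (34.2282, 19.2907) (35.911, 0) (42.7255, 0) (58.7932, 8.9115) (58.4107, 11.7288)]  |A|=364.4325
9. ⊥bis P6·P8 via (57.855,5.395): [(35.9573, 24.7848) (35.8692, 24.8259) (34.2282, 19.2907) (35.911, 0) (42.7255, 0) (58.7932, 8.9115) (58.4107, 11.7288)]  |A|=364.4325
10. canonical 7-gon: [(35.9573, 24.7848) (35.8692, 24.8259) (34.2282, 19.2907) (35.911, 0) (42.7255, 0) (58.7932, 8.9115) (58.4107, 11.7288)]
11. shoelace: 364.4325

Area of P6's cell: 364.4325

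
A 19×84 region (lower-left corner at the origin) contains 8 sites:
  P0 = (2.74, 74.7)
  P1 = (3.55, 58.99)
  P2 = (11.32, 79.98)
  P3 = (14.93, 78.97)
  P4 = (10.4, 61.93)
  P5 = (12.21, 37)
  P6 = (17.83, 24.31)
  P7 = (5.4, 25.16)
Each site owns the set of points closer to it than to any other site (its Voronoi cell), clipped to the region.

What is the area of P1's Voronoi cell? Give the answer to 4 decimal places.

Area of P1's cell: 164.7474

1. box [0,19]×[0,84]: [(0, 0) (19, 0) (19, 84) (0, 84)]
2. ⊥bis P1·P0 via (3.145,66.845): [(0, 66.6828) (0, 0) (19, 0) (19, 67.6625)]  |A|=1276.2806
3. ⊥bis P1·P2 via (7.435,69.485): [(13.1704, 67.3619) (0, 66.6828) (0, 0) (19, 0) (19, 65.2039)]  |A|=1269.1143
4. ⊥bis P1·P3 via (9.24,68.98): [(12.1713, 67.3104) (0, 66.6828) (0, 0) (19, 0) (19, 63.421)]  |A|=1261.7988
5. ⊥bis P1·P4 via (6.975,60.46): [(4.211, 66.9) (0, 66.6828) (0, 0) (19, 0) (19, 32.4426)]  |A|=1015.8467
6. ⊥bis P1·P5 via (7.88,47.995): [(11.6823, 49.4924) (4.211, 66.9) (0, 66.6828) (0, 44.8917)]  |A|=164.7474
7. ⊥bis P1·P6 via (10.69,41.65): [(11.6823, 49.4924) (4.211, 66.9) (0, 66.6828) (0, 44.8917)]  |A|=164.7474
8. ⊥bis P1·P7 via (4.475,42.075): [(11.6823, 49.4924) (4.211, 66.9) (0, 66.6828) (0, 44.8917)]  |A|=164.7474
9. canonical 4-gon: [(11.6823, 49.4924) (4.211, 66.9) (0, 66.6828) (0, 44.8917)]
10. shoelace: 164.7474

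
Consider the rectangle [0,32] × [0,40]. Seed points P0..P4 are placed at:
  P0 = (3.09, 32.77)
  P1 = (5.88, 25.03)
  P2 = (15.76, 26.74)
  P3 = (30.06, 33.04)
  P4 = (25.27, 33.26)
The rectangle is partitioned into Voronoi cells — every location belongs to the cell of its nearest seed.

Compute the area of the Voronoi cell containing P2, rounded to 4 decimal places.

Area of P2's cell: 524.4554

1. box [0,32]×[0,40]: [(0, 0) (32, 0) (32, 40) (0, 40)]
2. ⊥bis P2·P0 via (9.425,29.755): [(0, 9.9516) (0, 0) (32, 0) (32, 40) (14.3009, 40)]  |A|=1065.1405
3. ⊥bis P2·P1 via (10.82,25.885): [(9.9568, 30.8724) (15.3001, 0) (32, 0) (32, 40) (14.3009, 40)]  |A|=779.4224
4. ⊥bis P2·P3 via (22.91,29.89): [(9.9568, 30.8724) (15.3001, 0) (32, 0) (32, 9.2571) (18.4559, 40) (14.3009, 40)]  |A|=571.2309
5. ⊥bis P2·P4 via (20.515,30): [(14.0379, 39.4474) (9.9568, 30.8724) (15.3001, 0) (32, 0) (32, 9.2571) (27.0805, 20.4236)]  |A|=524.4554
6. canonical 6-gon: [(14.0379, 39.4474) (9.9568, 30.8724) (15.3001, 0) (32, 0) (32, 9.2571) (27.0805, 20.4236)]
7. shoelace: 524.4554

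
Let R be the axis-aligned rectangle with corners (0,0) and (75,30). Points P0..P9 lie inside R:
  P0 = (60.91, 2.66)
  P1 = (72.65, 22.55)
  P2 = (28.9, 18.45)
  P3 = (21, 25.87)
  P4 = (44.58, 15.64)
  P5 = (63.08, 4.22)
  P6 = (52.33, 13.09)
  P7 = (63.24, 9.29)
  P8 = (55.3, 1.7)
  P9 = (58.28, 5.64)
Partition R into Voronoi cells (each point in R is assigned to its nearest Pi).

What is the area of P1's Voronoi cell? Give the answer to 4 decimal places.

1. box [0,75]×[0,30]: [(0, 0) (75, 0) (75, 30) (0, 30)]
2. ⊥bis P1·P0 via (66.78,12.605): [(75, 7.7532) (75, 30) (37.3093, 30)]  |A|=419.2497
3. ⊥bis P1·P2 via (50.775,20.5): [(50.621, 22.1428) (75, 7.7532) (75, 30) (49.8847, 30)]  |A|=369.8455
4. ⊥bis P1·P3 via (46.825,24.21): [(50.621, 22.1428) (75, 7.7532) (75, 30) (49.8847, 30)]  |A|=369.8455
5. ⊥bis P1·P4 via (58.615,19.095): [(59.0962, 17.1403) (75, 7.7532) (75, 30) (55.9305, 30)]  |A|=299.5183
6. ⊥bis P1·P5 via (67.865,13.385): [(58.8638, 18.0845) (75, 9.6599) (75, 30) (55.9305, 30)]  |A|=277.718
7. ⊥bis P1·P6 via (62.49,17.82): [(63.4917, 15.6683) (75, 9.6599) (75, 30) (56.8196, 30)]  |A|=247.3183
8. ⊥bis P1·P7 via (67.945,15.92): [(61.1196, 20.7637) (75, 10.9134) (75, 30) (56.8196, 30)]  |A|=216.4251
9. ⊥bis P1·P8 via (63.975,12.125): [(61.1196, 20.7637) (75, 10.9134) (75, 30) (56.8196, 30)]  |A|=216.4251
10. ⊥bis P1·P9 via (65.465,14.095): [(61.1196, 20.7637) (75, 10.9134) (75, 30) (56.8196, 30)]  |A|=216.4251
11. canonical 4-gon: [(61.1196, 20.7637) (75, 10.9134) (75, 30) (56.8196, 30)]
12. shoelace: 216.4251

Area of P1's cell: 216.4251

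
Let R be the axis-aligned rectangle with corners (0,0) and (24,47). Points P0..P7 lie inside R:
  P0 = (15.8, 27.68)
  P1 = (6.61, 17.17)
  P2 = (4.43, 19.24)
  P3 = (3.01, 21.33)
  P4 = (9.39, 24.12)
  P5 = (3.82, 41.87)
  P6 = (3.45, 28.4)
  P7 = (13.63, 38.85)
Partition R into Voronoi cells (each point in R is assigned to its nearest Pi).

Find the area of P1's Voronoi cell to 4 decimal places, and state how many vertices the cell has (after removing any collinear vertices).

Area of P1's cell: 402.4073 (6 vertices)

1. box [0,24]×[0,47]: [(0, 0) (24, 0) (24, 47) (0, 47)]
2. ⊥bis P1·P0 via (11.205,22.425): [(0, 32.2227) (0, 0) (24, 0) (24, 11.237)]  |A|=521.5163
3. ⊥bis P1·P2 via (5.52,18.205): [(10.2882, 23.2266) (0, 12.3917) (0, 0) (24, 0) (24, 11.237)]  |A|=419.5031
4. ⊥bis P1·P3 via (4.81,19.25): [(10.2882, 23.2266) (0, 12.3917) (0, 0) (24, 0) (24, 11.237)]  |A|=419.5031
5. ⊥bis P1·P4 via (8,20.645): [(17.6594, 16.7812) (7.8818, 20.6923) (0, 12.3917) (0, 0) (24, 0) (24, 11.237)]  |A|=402.4073
6. ⊥bis P1·P5 via (5.215,29.52): [(17.6594, 16.7812) (7.8818, 20.6923) (0, 12.3917) (0, 0) (24, 0) (24, 11.237)]  |A|=402.4073
7. ⊥bis P1·P6 via (5.03,22.785): [(17.6594, 16.7812) (7.8818, 20.6923) (0, 12.3917) (0, 0) (24, 0) (24, 11.237)]  |A|=402.4073
8. ⊥bis P1·P7 via (10.12,28.01): [(17.6594, 16.7812) (7.8818, 20.6923) (0, 12.3917) (0, 0) (24, 0) (24, 11.237)]  |A|=402.4073
9. canonical 6-gon: [(17.6594, 16.7812) (7.8818, 20.6923) (0, 12.3917) (0, 0) (24, 0) (24, 11.237)]
10. shoelace: 402.4073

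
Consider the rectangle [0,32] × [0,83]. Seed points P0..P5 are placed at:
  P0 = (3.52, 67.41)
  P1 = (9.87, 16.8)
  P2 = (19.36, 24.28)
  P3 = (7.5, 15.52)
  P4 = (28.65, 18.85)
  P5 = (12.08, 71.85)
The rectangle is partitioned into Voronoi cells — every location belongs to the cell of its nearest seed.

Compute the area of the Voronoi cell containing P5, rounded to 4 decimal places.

1. box [0,32]×[0,83]: [(0, 0) (32, 0) (32, 83) (0, 83)]
2. ⊥bis P5·P0 via (7.8,69.63): [(32, 22.9741) (32, 83) (0.8651, 83)]  |A|=934.4497
3. ⊥bis P5·P1 via (10.975,44.325): [(21.1371, 43.917) (32, 43.4809) (32, 83) (0.8651, 83)]  |A|=823.068
4. ⊥bis P5·P2 via (15.72,48.065): [(18.7454, 48.528) (32, 50.5565) (32, 83) (0.8651, 83)]  |A|=751.6539
5. ⊥bis P5·P3 via (9.79,43.685): [(18.7454, 48.528) (32, 50.5565) (32, 83) (0.8651, 83)]  |A|=751.6539
6. ⊥bis P5·P4 via (20.365,45.35): [(18.7454, 48.528) (32, 50.5565) (32, 83) (0.8651, 83)]  |A|=751.6539
7. canonical 4-gon: [(18.7454, 48.528) (32, 50.5565) (32, 83) (0.8651, 83)]
8. shoelace: 751.6539

Area of P5's cell: 751.6539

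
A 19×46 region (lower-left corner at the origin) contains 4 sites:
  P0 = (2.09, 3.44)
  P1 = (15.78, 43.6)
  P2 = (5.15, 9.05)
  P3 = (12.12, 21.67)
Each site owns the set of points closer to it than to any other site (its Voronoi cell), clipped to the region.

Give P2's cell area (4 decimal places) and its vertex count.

Area of P2's cell: 220.8321 (5 vertices)

1. box [0,19]×[0,46]: [(0, 0) (19, 0) (19, 46) (0, 46)]
2. ⊥bis P2·P0 via (3.62,6.245): [(0, 8.2195) (15.0692, 0) (19, 0) (19, 46) (0, 46)]  |A|=812.0691
3. ⊥bis P2·P1 via (10.465,26.325): [(0, 29.5448) (0, 8.2195) (15.0692, 0) (19, 0) (19, 23.699)]  |A|=443.8853
4. ⊥bis P2·P3 via (8.635,15.36): [(0, 20.1291) (0, 8.2195) (15.0692, 0) (19, 0) (19, 9.6354)]  |A|=220.8321
5. canonical 5-gon: [(0, 20.1291) (0, 8.2195) (15.0692, 0) (19, 0) (19, 9.6354)]
6. shoelace: 220.8321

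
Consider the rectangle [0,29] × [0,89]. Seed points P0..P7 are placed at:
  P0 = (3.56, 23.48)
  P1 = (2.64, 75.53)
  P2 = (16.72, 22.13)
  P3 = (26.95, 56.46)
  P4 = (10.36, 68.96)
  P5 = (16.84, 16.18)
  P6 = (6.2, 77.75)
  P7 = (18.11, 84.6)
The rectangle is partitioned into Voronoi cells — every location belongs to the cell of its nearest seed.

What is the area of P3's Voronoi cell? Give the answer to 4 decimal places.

1. box [0,29]×[0,89]: [(0, 0) (29, 0) (29, 89) (0, 89)]
2. ⊥bis P3·P0 via (15.255,39.97): [(0, 50.7891) (29, 30.2218) (29, 89) (0, 89)]  |A|=1406.3417
3. ⊥bis P3·P1 via (14.795,65.995): [(1.842, 49.4828) (29, 30.2218) (29, 84.1032)]  |A|=731.6566
4. ⊥bis P3·P2 via (21.835,39.295): [(1.842, 49.4828) (12.1283, 42.1875) (29, 37.1599) (29, 84.1032)]  |A|=673.128
5. ⊥bis P3·P4 via (18.655,62.71): [(6.3042, 46.318) (12.1283, 42.1875) (29, 37.1599) (29, 76.4399)]  |A|=465.949
6. ⊥bis P3·P5 via (21.895,36.32): [(6.3042, 46.318) (12.1283, 42.1875) (29, 37.1599) (29, 76.4399)]  |A|=465.949
7. ⊥bis P3·P6 via (16.575,67.105): [(6.3042, 46.318) (12.1283, 42.1875) (29, 37.1599) (29, 76.4399)]  |A|=465.949
8. ⊥bis P3·P7 via (22.53,70.53): [(25.1726, 71.3602) (6.3042, 46.318) (12.1283, 42.1875) (29, 37.1599) (29, 72.5625)]  |A|=458.5288
9. canonical 5-gon: [(25.1726, 71.3602) (6.3042, 46.318) (12.1283, 42.1875) (29, 37.1599) (29, 72.5625)]
10. shoelace: 458.5288

Area of P3's cell: 458.5288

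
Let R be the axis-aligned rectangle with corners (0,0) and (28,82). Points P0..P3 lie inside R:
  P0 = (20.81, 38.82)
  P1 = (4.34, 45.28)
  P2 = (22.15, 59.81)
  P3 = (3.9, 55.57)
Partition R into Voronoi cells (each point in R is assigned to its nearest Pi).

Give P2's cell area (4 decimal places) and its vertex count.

Area of P2's cell: 549.5527 (5 vertices)

1. box [0,28]×[0,82]: [(0, 0) (28, 0) (28, 82) (0, 82)]
2. ⊥bis P2·P0 via (21.48,49.315): [(0, 50.6863) (28, 48.8988) (28, 82) (0, 82)]  |A|=901.8094
3. ⊥bis P2·P1 via (13.245,52.545): [(0, 68.7799) (15.5725, 49.6921) (28, 48.8988) (28, 82) (0, 82)]  |A|=760.9281
4. ⊥bis P2·P3 via (13.025,57.69): [(14.6087, 50.8735) (15.5725, 49.6921) (28, 48.8988) (28, 82) (7.3771, 82)]  |A|=549.5527
5. canonical 5-gon: [(14.6087, 50.8735) (15.5725, 49.6921) (28, 48.8988) (28, 82) (7.3771, 82)]
6. shoelace: 549.5527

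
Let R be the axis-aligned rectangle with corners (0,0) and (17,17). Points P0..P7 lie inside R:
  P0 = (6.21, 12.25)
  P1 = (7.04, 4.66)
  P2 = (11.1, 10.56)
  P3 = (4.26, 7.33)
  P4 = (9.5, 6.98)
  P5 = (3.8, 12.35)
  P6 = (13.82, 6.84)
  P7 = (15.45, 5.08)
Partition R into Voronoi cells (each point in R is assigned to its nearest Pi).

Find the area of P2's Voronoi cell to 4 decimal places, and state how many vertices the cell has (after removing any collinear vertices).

Area of P2's cell: 56.6902 (5 vertices)

1. box [0,17]×[0,17]: [(0, 0) (17, 0) (17, 17) (0, 17)]
2. ⊥bis P2·P0 via (8.655,11.405): [(4.7134, 0) (17, 0) (17, 17) (10.5887, 17)]  |A|=158.9326
3. ⊥bis P2·P1 via (9.07,7.61): [(7.6752, 8.5698) (17, 2.1531) (17, 17) (10.5887, 17)]  |A|=96.2469
4. ⊥bis P2·P3 via (7.68,8.945): [(7.7521, 8.7924) (7.9448, 8.3843) (17, 2.1531) (17, 17) (10.5887, 17)]  |A|=96.2098
5. ⊥bis P2·P4 via (10.3,8.77): [(8.0863, 9.7594) (17, 5.7756) (17, 17) (10.5887, 17)]  |A|=73.2368
6. ⊥bis P2·P5 via (7.45,11.455): [(8.0863, 9.7594) (17, 5.7756) (17, 17) (10.5887, 17)]  |A|=73.2368
7. ⊥bis P2·P6 via (12.46,8.7): [(8.0863, 9.7594) (11.7, 8.1443) (17, 12.0196) (17, 17) (10.5887, 17)]  |A|=56.6902
8. ⊥bis P2·P7 via (13.275,7.82): [(8.0863, 9.7594) (11.7, 8.1443) (17, 12.0196) (17, 17) (10.5887, 17)]  |A|=56.6902
9. canonical 5-gon: [(8.0863, 9.7594) (11.7, 8.1443) (17, 12.0196) (17, 17) (10.5887, 17)]
10. shoelace: 56.6902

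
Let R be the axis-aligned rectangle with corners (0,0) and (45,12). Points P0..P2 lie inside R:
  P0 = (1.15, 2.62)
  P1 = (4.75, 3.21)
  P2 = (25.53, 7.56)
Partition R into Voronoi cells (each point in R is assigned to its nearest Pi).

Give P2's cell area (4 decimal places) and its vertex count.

Area of P2's cell: 359.8649 (4 vertices)

1. box [0,45]×[0,12]: [(0, 0) (45, 0) (45, 12) (0, 12)]
2. ⊥bis P2·P0 via (13.34,5.09): [(14.3714, 0) (45, 0) (45, 12) (11.9399, 12)]  |A|=382.1327
3. ⊥bis P2·P1 via (15.14,5.385): [(16.2673, 0) (45, 0) (45, 12) (13.7552, 12)]  |A|=359.8649
4. canonical 4-gon: [(16.2673, 0) (45, 0) (45, 12) (13.7552, 12)]
5. shoelace: 359.8649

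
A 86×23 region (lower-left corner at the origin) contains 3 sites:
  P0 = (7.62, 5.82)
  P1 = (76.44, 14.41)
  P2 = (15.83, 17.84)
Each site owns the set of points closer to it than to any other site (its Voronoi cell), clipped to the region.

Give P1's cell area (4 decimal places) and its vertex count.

Area of P1's cell: 922.9149 (4 vertices)

1. box [0,86]×[0,23]: [(0, 0) (86, 0) (86, 23) (0, 23)]
2. ⊥bis P1·P0 via (42.03,10.115): [(43.2925, 0) (86, 0) (86, 23) (40.4217, 23)]  |A|=1015.2861
3. ⊥bis P1·P2 via (46.135,16.125): [(45.2225, 0) (86, 0) (86, 23) (46.5241, 23)]  |A|=922.9149
4. canonical 4-gon: [(45.2225, 0) (86, 0) (86, 23) (46.5241, 23)]
5. shoelace: 922.9149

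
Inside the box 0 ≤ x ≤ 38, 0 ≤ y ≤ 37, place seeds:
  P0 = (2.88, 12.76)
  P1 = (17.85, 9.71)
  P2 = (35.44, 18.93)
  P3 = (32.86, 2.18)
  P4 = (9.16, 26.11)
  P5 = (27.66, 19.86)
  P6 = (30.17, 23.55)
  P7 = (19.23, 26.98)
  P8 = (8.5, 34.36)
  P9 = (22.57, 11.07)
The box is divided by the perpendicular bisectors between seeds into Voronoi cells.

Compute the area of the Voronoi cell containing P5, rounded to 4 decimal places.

Area of P5's cell: 79.0795

1. box [0,38]×[0,37]: [(0, 0) (38, 0) (38, 37) (0, 37)]
2. ⊥bis P5·P0 via (15.27,16.31): [(19.9432, 0) (38, 0) (38, 37) (9.3419, 37)]  |A|=864.2268
3. ⊥bis P5·P1 via (22.755,14.785): [(13.0077, 24.2058) (38, 0.0507) (38, 37) (9.3419, 37)]  |A|=645.0535
4. ⊥bis P5·P2 via (31.55,19.395): [(13.0077, 24.2058) (30.1451, 7.6424) (33.6545, 37) (9.3419, 37)]  |A|=436.15
5. ⊥bis P5·P3 via (30.26,11.02): [(13.0077, 24.2058) (27.4926, 10.2061) (30.5594, 11.1081) (33.6545, 37) (9.3419, 37)]  |A|=431.0227
6. ⊥bis P5·P4 via (18.41,22.985): [(17.3911, 19.9692) (27.4926, 10.2061) (30.5594, 11.1081) (33.6545, 37) (23.1448, 37)]  |A|=293.2091
7. ⊥bis P5·P6 via (28.915,21.705): [(20.0214, 27.7546) (17.3911, 19.9692) (27.4926, 10.2061) (30.5594, 11.1081) (31.6072, 19.8737)]  |A|=137.3476
8. ⊥bis P5·P7 via (23.445,23.42): [(24.5209, 24.6939) (19.1195, 18.2987) (27.4926, 10.2061) (30.5594, 11.1081) (31.6072, 19.8737)]  |A|=105.7686
9. ⊥bis P5·P8 via (18.08,27.11): [(24.5209, 24.6939) (19.1195, 18.2987) (27.4926, 10.2061) (30.5594, 11.1081) (31.6072, 19.8737)]  |A|=105.7686
10. ⊥bis P5·P9 via (25.115,15.465): [(24.5209, 24.6939) (19.4815, 18.7272) (30.694, 12.2344) (31.6072, 19.8737)]  |A|=79.0795
11. canonical 4-gon: [(24.5209, 24.6939) (19.4815, 18.7272) (30.694, 12.2344) (31.6072, 19.8737)]
12. shoelace: 79.0795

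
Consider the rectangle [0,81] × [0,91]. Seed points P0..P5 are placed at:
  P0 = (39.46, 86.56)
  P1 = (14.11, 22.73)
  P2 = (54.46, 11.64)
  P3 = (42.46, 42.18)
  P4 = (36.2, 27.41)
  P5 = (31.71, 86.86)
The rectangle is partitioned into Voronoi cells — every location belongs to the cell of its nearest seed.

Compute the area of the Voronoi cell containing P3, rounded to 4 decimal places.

1. box [0,81]×[0,91]: [(0, 0) (81, 0) (81, 91) (0, 91)]
2. ⊥bis P3·P0 via (40.96,64.37): [(0, 61.6012) (0, 0) (81, 0) (81, 67.0766)]  |A|=5211.4513
3. ⊥bis P3·P1 via (28.285,32.455): [(7.9214, 62.1367) (50.5513, 0) (81, 0) (81, 67.0766)]  |A|=3396.9231
4. ⊥bis P3·P2 via (48.46,26.91): [(7.9214, 62.1367) (35.5653, 21.8433) (81, 39.6959) (81, 67.0766)]  |A|=2162.5885
5. ⊥bis P3·P4 via (39.33,34.795): [(7.9214, 62.1367) (21.493, 42.3549) (53.3763, 28.8417) (81, 39.6959) (81, 67.0766)]  |A|=1930.6813
6. ⊥bis P3·P5 via (37.085,64.52): [(34.7039, 63.9471) (10.6498, 58.1597) (21.493, 42.3549) (53.3763, 28.8417) (81, 39.6959) (81, 67.0766)]  |A|=1874.9552
7. canonical 6-gon: [(34.7039, 63.9471) (10.6498, 58.1597) (21.493, 42.3549) (53.3763, 28.8417) (81, 39.6959) (81, 67.0766)]
8. shoelace: 1874.9552

Area of P3's cell: 1874.9552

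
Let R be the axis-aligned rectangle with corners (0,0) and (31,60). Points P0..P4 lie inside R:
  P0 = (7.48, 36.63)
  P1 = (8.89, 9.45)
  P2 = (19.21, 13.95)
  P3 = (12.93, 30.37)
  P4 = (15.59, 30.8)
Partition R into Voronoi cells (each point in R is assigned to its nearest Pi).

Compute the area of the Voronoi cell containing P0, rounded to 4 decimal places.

Area of P0's cell: 597.7193

1. box [0,31]×[0,60]: [(0, 0) (31, 0) (31, 60) (0, 60)]
2. ⊥bis P0·P1 via (8.185,23.04): [(0, 22.6154) (31, 24.2236) (31, 60) (0, 60)]  |A|=1133.9963
3. ⊥bis P0·P2 via (13.345,25.29): [(0, 22.6154) (9.0849, 23.0867) (31, 34.4211) (31, 60) (0, 60)]  |A|=1022.2562
4. ⊥bis P0·P3 via (10.205,33.5): [(0, 24.6155) (31, 51.6043) (31, 60) (0, 60)]  |A|=678.5942
5. ⊥bis P0·P4 via (11.535,33.715): [(0, 24.6155) (13.3466, 36.2351) (30.4304, 60) (0, 60)]  |A|=597.7193
6. canonical 4-gon: [(0, 24.6155) (13.3466, 36.2351) (30.4304, 60) (0, 60)]
7. shoelace: 597.7193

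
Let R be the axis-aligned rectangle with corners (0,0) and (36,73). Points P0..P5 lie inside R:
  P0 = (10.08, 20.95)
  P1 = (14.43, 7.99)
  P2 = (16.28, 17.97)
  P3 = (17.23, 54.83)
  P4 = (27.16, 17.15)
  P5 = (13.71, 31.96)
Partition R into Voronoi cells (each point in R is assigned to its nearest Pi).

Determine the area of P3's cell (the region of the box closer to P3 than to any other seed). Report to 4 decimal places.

Area of P3's cell: 1079.7984

1. box [0,36]×[0,73]: [(0, 0) (36, 0) (36, 73) (0, 73)]
2. ⊥bis P3·P0 via (13.655,37.89): [(0, 40.7717) (36, 33.1743) (36, 73) (0, 73)]  |A|=1296.9707
3. ⊥bis P3·P1 via (15.83,31.41): [(0, 40.7717) (36, 33.1743) (36, 73) (0, 73)]  |A|=1296.9707
4. ⊥bis P3·P2 via (16.755,36.4): [(0, 40.7717) (21.2662, 36.2837) (36, 35.904) (36, 73) (0, 73)]  |A|=1276.8616
5. ⊥bis P3·P4 via (22.195,35.99): [(0, 40.7717) (21.2662, 36.2837) (23.1275, 36.2358) (36, 39.6281) (36, 73) (0, 73)]  |A|=1252.8925
6. ⊥bis P3·P5 via (15.47,43.395): [(0, 45.776) (36, 40.2352) (36, 73) (0, 73)]  |A|=1079.7984
7. canonical 4-gon: [(0, 45.776) (36, 40.2352) (36, 73) (0, 73)]
8. shoelace: 1079.7984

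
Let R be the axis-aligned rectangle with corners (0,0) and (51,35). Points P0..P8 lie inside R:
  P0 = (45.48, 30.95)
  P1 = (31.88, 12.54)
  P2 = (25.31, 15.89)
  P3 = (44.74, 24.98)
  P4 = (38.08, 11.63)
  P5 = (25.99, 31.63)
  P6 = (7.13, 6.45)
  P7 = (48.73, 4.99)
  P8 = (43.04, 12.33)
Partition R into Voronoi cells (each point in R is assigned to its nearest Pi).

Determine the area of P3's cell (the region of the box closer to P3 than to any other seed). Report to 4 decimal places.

Area of P3's cell: 149.7778

1. box [0,51]×[0,35]: [(0, 0) (51, 0) (51, 35) (0, 35)]
2. ⊥bis P3·P0 via (45.11,27.965): [(0, 33.5565) (0, 0) (51, 0) (51, 27.2349)]  |A|=1550.1817
3. ⊥bis P3·P1 via (38.31,18.76): [(27.2661, 30.1768) (51, 5.6416) (51, 27.2349)]  |A|=256.2478
4. ⊥bis P3·P2 via (35.025,20.435): [(30.6645, 29.7556) (33.4659, 23.7677) (51, 5.6416) (51, 27.2349)]  |A|=246.663
5. ⊥bis P3·P4 via (41.41,18.305): [(30.6645, 29.7556) (33.4659, 23.7677) (36.2693, 20.8696) (51, 13.5208) (51, 27.2349)]  |A|=188.63
6. ⊥bis P3·P5 via (35.365,28.305): [(35.6599, 29.1364) (33.678, 23.5484) (36.2693, 20.8696) (51, 13.5208) (51, 27.2349)]  |A|=173.7316
7. ⊥bis P3·P6 via (25.935,15.715): [(35.6599, 29.1364) (33.678, 23.5484) (36.2693, 20.8696) (51, 13.5208) (51, 27.2349)]  |A|=173.7316
8. ⊥bis P3·P7 via (46.735,14.985): [(35.6599, 29.1364) (33.678, 23.5484) (36.2693, 20.8696) (47.6849, 15.1746) (51, 15.8363) (51, 27.2349)]  |A|=169.8935
9. ⊥bis P3·P8 via (43.89,18.655): [(35.6599, 29.1364) (33.678, 23.5484) (36.2693, 20.8696) (39.5354, 19.2402) (51, 17.6995) (51, 27.2349)]  |A|=149.7778
10. canonical 6-gon: [(35.6599, 29.1364) (33.678, 23.5484) (36.2693, 20.8696) (39.5354, 19.2402) (51, 17.6995) (51, 27.2349)]
11. shoelace: 149.7778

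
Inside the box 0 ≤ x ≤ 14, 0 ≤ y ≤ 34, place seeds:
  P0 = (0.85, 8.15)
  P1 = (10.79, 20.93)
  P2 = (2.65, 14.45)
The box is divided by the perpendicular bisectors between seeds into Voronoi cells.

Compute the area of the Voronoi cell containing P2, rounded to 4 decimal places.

1. box [0,14]×[0,34]: [(0, 0) (14, 0) (14, 34) (0, 34)]
2. ⊥bis P2·P0 via (1.75,11.3): [(0, 11.8) (14, 7.8) (14, 34) (0, 34)]  |A|=338.8
3. ⊥bis P2·P1 via (6.72,17.69): [(0, 26.1315) (0, 11.8) (14, 7.8) (14, 8.5451)]  |A|=105.5358
4. canonical 4-gon: [(0, 26.1315) (0, 11.8) (14, 7.8) (14, 8.5451)]
5. shoelace: 105.5358

Area of P2's cell: 105.5358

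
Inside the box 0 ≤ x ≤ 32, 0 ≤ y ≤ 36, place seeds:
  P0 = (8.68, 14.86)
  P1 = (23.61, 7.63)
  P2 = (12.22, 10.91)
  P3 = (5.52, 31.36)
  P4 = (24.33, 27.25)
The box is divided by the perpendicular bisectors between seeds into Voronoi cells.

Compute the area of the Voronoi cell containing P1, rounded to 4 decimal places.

Area of P1's cell: 247.4704

1. box [0,32]×[0,36]: [(0, 0) (32, 0) (32, 36) (0, 36)]
2. ⊥bis P1·P0 via (16.145,11.245): [(10.6995, 0) (32, 0) (32, 36) (28.1329, 36)]  |A|=453.0177
3. ⊥bis P1·P2 via (17.915,9.27): [(21.9149, 23.1599) (15.2455, 0) (32, 0) (32, 36) (28.1329, 36)]  |A|=400.3753
4. ⊥bis P1·P3 via (14.565,19.495): [(23.4027, 26.2322) (21.9149, 23.1599) (15.2455, 0) (32, 0) (32, 32.7862)]  |A|=367.6734
5. ⊥bis P1·P4 via (23.97,17.44): [(20.3064, 17.5744) (15.2455, 0) (32, 0) (32, 17.1453)]  |A|=247.4704
6. canonical 4-gon: [(20.3064, 17.5744) (15.2455, 0) (32, 0) (32, 17.1453)]
7. shoelace: 247.4704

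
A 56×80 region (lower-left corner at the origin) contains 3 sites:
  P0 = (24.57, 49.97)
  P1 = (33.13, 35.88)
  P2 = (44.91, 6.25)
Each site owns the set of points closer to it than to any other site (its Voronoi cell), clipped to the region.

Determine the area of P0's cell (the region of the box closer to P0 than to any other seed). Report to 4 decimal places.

Area of P0's cell: 2105.1181

1. box [0,56]×[0,80]: [(0, 0) (56, 0) (56, 80) (0, 80)]
2. ⊥bis P0·P1 via (28.85,42.925): [(0, 25.398) (56, 59.4193) (56, 80) (0, 80)]  |A|=2105.1181
3. ⊥bis P0·P2 via (34.74,28.11): [(0, 25.398) (56, 59.4193) (56, 80) (0, 80)]  |A|=2105.1181
4. canonical 4-gon: [(0, 25.398) (56, 59.4193) (56, 80) (0, 80)]
5. shoelace: 2105.1181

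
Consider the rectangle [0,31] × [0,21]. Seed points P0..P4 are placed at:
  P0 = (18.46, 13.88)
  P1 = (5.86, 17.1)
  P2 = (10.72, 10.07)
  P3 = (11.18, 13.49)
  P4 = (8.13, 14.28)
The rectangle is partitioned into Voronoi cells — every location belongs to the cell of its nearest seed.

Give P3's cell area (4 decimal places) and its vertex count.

1. box [0,31]×[0,21]: [(0, 0) (31, 0) (31, 21) (0, 21)]
2. ⊥bis P3·P0 via (14.82,13.685): [(0, 0) (15.5531, 0) (14.4281, 21) (0, 21)]  |A|=314.8031
3. ⊥bis P3·P1 via (8.52,15.295): [(0, 2.7392) (0, 0) (15.5531, 0) (14.4281, 21) (12.3912, 21)]  |A|=201.6661
4. ⊥bis P3·P2 via (10.95,11.78): [(6.5375, 12.3735) (14.9509, 11.2419) (14.4281, 21) (12.3912, 21)]  |A|=49.539
5. ⊥bis P3·P4 via (9.655,13.885): [(10.9464, 18.8707) (9.1717, 12.0192) (14.9509, 11.2419) (14.4281, 21) (12.3912, 21)]  |A|=40.2005
6. canonical 5-gon: [(10.9464, 18.8707) (9.1717, 12.0192) (14.9509, 11.2419) (14.4281, 21) (12.3912, 21)]
7. shoelace: 40.2005

Area of P3's cell: 40.2005 (5 vertices)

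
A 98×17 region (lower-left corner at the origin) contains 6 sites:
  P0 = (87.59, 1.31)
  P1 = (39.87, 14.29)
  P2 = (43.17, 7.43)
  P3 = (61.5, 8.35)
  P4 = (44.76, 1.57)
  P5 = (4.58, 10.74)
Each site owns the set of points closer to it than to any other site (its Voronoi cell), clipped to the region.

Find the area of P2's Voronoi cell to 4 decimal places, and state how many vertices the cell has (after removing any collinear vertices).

Area of P2's cell: 177.7548 (5 vertices)

1. box [0,98]×[0,17]: [(0, 0) (98, 0) (98, 17) (0, 17)]
2. ⊥bis P2·P0 via (65.38,4.37): [(0, 0) (64.7779, 0) (67.1201, 17) (0, 17)]  |A|=1121.1332
3. ⊥bis P2·P1 via (41.52,10.86): [(18.9444, 0) (64.7779, 0) (67.1201, 17) (54.2838, 17)]  |A|=498.6942
4. ⊥bis P2·P3 via (52.335,7.89): [(51.9345, 15.8699) (18.9444, 0) (52.731, 0)]  |A|=268.095
5. ⊥bis P2·P4 via (43.965,4.5): [(52.3904, 6.7861) (51.9345, 15.8699) (18.9444, 0) (27.3801, 0)]  |A|=182.0784
6. ⊥bis P2·P5 via (23.875,9.085): [(52.3904, 6.7861) (51.9345, 15.8699) (23.2744, 2.083) (23.0957, 0) (27.3801, 0)]  |A|=177.7548
7. canonical 5-gon: [(52.3904, 6.7861) (51.9345, 15.8699) (23.2744, 2.083) (23.0957, 0) (27.3801, 0)]
8. shoelace: 177.7548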